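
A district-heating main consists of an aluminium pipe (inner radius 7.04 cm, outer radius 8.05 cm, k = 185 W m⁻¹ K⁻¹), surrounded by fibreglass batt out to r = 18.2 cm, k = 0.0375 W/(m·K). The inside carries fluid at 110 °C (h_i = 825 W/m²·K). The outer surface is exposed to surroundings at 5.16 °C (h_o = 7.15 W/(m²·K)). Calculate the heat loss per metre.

Resistance network (inner→outer):
  R'_conv,in = 1/(2πr h) = 1/(2π·0.0704·825) = 0.002740 m·K/W
  R'_aluminium = ln(0.0805/0.0704)/(2πk) = 0.1341/(2π·185) = 1.153×10^-4 m·K/W
  R'_fibreglass batt = ln(0.182/0.0805)/(2πk) = 0.8157/(2π·0.0375) = 3.462 m·K/W
  R'_conv,out = 1/(2πr h) = 1/(2π·0.182·7.15) = 0.1223 m·K/W
ΣR = 0.002740 + 1.153×10^-4 + 3.462 + 0.1223 = 3.587 m·K/W
Q' = ΔT/ΣR = (110 °C − 5.16 °C)/3.587 = 29.2 W/m

Q' = 29.2 W/m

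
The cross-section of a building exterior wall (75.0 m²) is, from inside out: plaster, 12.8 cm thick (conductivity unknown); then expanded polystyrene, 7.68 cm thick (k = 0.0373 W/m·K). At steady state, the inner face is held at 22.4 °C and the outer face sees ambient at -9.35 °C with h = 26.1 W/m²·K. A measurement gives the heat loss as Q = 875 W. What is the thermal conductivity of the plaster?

k = 0.205 W/m·K

ΣR = ΔT/Q = |22.4 − -9.35|/875 = 0.03629 K/W
Known resistances:
  R_expanded polystyrene = L/(kA) = 0.0768/(0.0373·75.0) = 0.02745 K/W
  R_conv,out = 1/(hA) = 1/(26.1·75.0) = 5.109×10^-4 K/W
R_plaster = ΣR − ΣR_known = 0.03629 − 0.02796 = 0.008330 K/W
L/(kA) = 0.008330 ⇒ k = 0.128/(0.008330·75.0) = 0.205 W/m·K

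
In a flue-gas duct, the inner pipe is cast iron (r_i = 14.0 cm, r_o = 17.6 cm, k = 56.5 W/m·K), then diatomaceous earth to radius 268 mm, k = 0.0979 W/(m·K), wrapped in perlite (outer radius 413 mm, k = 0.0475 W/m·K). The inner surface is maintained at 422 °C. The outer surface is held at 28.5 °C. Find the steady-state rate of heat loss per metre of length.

Resistance network (inner→outer):
  R'_cast iron = ln(0.176/0.140)/(2πk) = 0.2288/(2π·56.5) = 6.446×10^-4 m·K/W
  R'_diatomaceous earth = ln(0.268/0.176)/(2πk) = 0.4205/(2π·0.0979) = 0.6836 m·K/W
  R'_perlite = ln(0.413/0.268)/(2πk) = 0.4325/(2π·0.0475) = 1.449 m·K/W
ΣR = 6.446×10^-4 + 0.6836 + 1.449 = 2.133 m·K/W
Q' = ΔT/ΣR = (422 °C − 28.5 °C)/2.133 = 184 W/m

Q' = 184 W/m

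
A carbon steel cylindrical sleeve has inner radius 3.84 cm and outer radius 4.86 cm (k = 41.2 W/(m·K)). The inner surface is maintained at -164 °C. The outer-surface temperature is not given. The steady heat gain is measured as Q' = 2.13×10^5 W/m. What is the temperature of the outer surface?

T_out = 29.8 °C

Series resistances:
  R'_carbon steel = ln(0.0486/0.0384)/(2πk) = 0.2356/(2π·41.2) = 9.100×10^-4 m·K/W
ΣR = 9.100×10^-4 m·K/W
ΔT = Q'·ΣR = 2.13×10^5 × 9.100×10^-4 = 193.8 K
Heat flows inward, so T_out = T_in + ΔT = -164 + 193.8 = 29.8 °C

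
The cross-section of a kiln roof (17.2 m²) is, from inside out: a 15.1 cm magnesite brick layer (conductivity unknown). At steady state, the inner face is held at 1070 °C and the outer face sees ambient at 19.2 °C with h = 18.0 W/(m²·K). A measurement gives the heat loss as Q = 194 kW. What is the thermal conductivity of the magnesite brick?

k = 4.02 W/m·K

ΣR = ΔT/Q = |1070 − 19.2|/1.94×10^5 = 0.005416 K/W
Known resistances:
  R_conv,out = 1/(hA) = 1/(18.0·17.2) = 0.003230 K/W
R_magnesite brick = ΣR − ΣR_known = 0.005416 − 0.003230 = 0.002186 K/W
L/(kA) = 0.002186 ⇒ k = 0.151/(0.002186·17.2) = 4.02 W/m·K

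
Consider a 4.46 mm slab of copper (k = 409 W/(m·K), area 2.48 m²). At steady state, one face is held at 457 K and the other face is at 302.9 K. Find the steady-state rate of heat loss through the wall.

Q = 3.50×10^7 W

Q = kA·ΔT/L = 409 × 2.48 × |457 K − 302.9 K| / 0.00446 = 3.50×10^7 W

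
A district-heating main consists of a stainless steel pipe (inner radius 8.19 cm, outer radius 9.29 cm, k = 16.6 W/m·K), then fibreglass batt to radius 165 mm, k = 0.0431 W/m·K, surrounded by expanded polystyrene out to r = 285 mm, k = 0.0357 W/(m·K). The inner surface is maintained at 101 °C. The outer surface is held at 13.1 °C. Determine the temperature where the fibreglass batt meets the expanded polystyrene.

T = 60.1 °C

Series thermal resistances, inner to outer:
  R'_stainless steel = ln(0.0929/0.0819)/(2πk) = 0.1260/(2π·16.6) = 0.001208 m·K/W
  R'_fibreglass batt = ln(0.165/0.0929)/(2πk) = 0.5744/(2π·0.0431) = 2.121 m·K/W
  R'_expanded polystyrene = ln(0.285/0.165)/(2πk) = 0.5465/(2π·0.0357) = 2.437 m·K/W
ΣR = 0.001208 + 2.121 + 2.437 = 4.559 m·K/W
Q' = ΔT/ΣR = (101 °C − 13.1 °C)/4.559 = 19.28 W/m
From the inner boundary to the fibreglass batt/expanded polystyrene interface, ΣR_partial = 2.122 m·K/W.
T_interface = T_in − Q'·ΣR_partial = 101 °C − (19.28)(2.122) = 60.1 °C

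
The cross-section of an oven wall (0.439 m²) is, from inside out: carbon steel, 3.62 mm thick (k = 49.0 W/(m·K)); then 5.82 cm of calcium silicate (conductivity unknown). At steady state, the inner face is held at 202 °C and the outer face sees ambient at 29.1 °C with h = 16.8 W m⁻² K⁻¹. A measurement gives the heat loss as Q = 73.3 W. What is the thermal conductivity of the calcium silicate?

ΣR = ΔT/Q = |202 − 29.1|/73.3 = 2.359 K/W
Known resistances:
  R_carbon steel = L/(kA) = 0.00362/(49.0·0.439) = 1.683×10^-4 K/W
  R_conv,out = 1/(hA) = 1/(16.8·0.439) = 0.1356 K/W
R_calcium silicate = ΣR − ΣR_known = 2.359 − 0.1358 = 2.223 K/W
L/(kA) = 2.223 ⇒ k = 0.0582/(2.223·0.439) = 0.0596 W/m·K

k = 0.0596 W/m·K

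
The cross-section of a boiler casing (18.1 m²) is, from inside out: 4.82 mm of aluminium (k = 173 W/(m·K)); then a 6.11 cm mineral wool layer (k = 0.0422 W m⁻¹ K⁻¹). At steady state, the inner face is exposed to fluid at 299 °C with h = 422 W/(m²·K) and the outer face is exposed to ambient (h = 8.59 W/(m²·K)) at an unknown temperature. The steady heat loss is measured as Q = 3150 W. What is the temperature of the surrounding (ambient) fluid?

T_out = 26.3 °C

Sum the resistances:
  R_conv,in = 1/(hA) = 1/(422·18.1) = 1.309×10^-4 K/W
  R_aluminium = L/(kA) = 0.00482/(173·18.1) = 1.539×10^-6 K/W
  R_mineral wool = L/(kA) = 0.0611/(0.0422·18.1) = 0.07999 K/W
  R_conv,out = 1/(hA) = 1/(8.59·18.1) = 0.006432 K/W
ΣR = 0.08656 K/W
ΔT = Q·ΣR = 3150 × 0.08656 = 272.7 K
Heat flows outward, so T_out = T_in − ΔT = 299 − 272.7 = 26.3 °C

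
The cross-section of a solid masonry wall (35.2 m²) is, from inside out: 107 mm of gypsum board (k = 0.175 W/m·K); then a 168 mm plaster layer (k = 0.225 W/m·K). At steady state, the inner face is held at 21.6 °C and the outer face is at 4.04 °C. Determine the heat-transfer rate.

Treat each layer as a resistance in series:
  R_gypsum board = L/(kA) = 0.107/(0.175·35.2) = 0.01737 K/W
  R_plaster = L/(kA) = 0.168/(0.225·35.2) = 0.02121 K/W
ΣR = 0.01737 + 0.02121 = 0.03858 K/W
Q = ΔT/ΣR = (21.6 °C − 4.04 °C)/0.03858 = 455 W

Q = 455 W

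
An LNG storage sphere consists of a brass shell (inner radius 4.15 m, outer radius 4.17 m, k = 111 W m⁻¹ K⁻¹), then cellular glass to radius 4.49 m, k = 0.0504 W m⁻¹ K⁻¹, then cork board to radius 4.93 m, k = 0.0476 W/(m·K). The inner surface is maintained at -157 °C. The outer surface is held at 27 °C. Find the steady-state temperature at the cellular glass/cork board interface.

T = -74.5 °C

Treat each layer as a resistance in series:
  R_brass = (1/4.15 − 1/4.17)/(4πk) = 0.001156/(4π·111) = 8.285×10^-7 K/W
  R_cellular glass = (1/4.17 − 1/4.49)/(4πk) = 0.01709/(4π·0.0504) = 0.02699 K/W
  R_cork board = (1/4.49 − 1/4.93)/(4πk) = 0.01988/(4π·0.0476) = 0.03323 K/W
ΣR = 8.285×10^-7 + 0.02699 + 0.03323 = 0.06022 K/W
Q = ΔT/ΣR = (-157 °C − 27 °C)/0.06022 = -3055 W
From the inner boundary to the cellular glass/cork board interface, ΣR_partial = 0.02699 K/W.
T_interface = T_in − Q·ΣR_partial = -157 °C − (-3055)(0.02699) = -74.5 °C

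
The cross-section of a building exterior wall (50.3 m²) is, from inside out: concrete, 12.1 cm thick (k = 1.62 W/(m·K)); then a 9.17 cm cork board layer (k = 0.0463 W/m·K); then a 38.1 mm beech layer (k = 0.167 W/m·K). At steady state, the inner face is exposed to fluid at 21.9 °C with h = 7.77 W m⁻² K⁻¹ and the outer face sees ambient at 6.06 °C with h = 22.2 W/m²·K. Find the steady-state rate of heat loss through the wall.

Treat each layer as a resistance in series:
  R_conv,in = 1/(hA) = 1/(7.77·50.3) = 0.002559 K/W
  R_concrete = L/(kA) = 0.121/(1.62·50.3) = 0.001485 K/W
  R_cork board = L/(kA) = 0.0917/(0.0463·50.3) = 0.03937 K/W
  R_beech = L/(kA) = 0.0381/(0.167·50.3) = 0.004536 K/W
  R_conv,out = 1/(hA) = 1/(22.2·50.3) = 8.955×10^-4 K/W
ΣR = 0.002559 + 0.001485 + 0.03937 + 0.004536 + 8.955×10^-4 = 0.04885 K/W
Q = ΔT/ΣR = (21.9 °C − 6.06 °C)/0.04885 = 324 W

Q = 324 W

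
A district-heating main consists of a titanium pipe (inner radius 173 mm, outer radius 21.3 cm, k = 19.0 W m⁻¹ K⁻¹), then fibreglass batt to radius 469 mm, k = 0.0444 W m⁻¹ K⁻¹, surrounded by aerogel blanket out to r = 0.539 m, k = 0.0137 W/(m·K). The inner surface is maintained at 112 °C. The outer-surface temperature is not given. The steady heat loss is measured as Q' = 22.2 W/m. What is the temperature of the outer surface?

T_out = 13.3 °C

Sum the resistances:
  R'_titanium = ln(0.213/0.173)/(2πk) = 0.2080/(2π·19.0) = 0.001742 m·K/W
  R'_fibreglass batt = ln(0.469/0.213)/(2πk) = 0.7893/(2π·0.0444) = 2.829 m·K/W
  R'_aerogel blanket = ln(0.539/0.469)/(2πk) = 0.1391/(2π·0.0137) = 1.616 m·K/W
ΣR = 4.447 m·K/W
ΔT = Q'·ΣR = 22.2 × 4.447 = 98.72 K
Heat flows outward, so T_out = T_in − ΔT = 112 − 98.72 = 13.3 °C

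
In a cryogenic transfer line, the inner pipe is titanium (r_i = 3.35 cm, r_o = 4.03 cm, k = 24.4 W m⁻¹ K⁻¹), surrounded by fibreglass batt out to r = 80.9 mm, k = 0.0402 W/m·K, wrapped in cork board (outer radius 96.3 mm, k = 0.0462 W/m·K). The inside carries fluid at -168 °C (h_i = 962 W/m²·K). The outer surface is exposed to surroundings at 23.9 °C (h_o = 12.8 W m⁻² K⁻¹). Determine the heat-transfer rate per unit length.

Treat each layer as a resistance in series:
  R'_conv,in = 1/(2πr h) = 1/(2π·0.0335·962) = 0.004939 m·K/W
  R'_titanium = ln(0.0403/0.0335)/(2πk) = 0.1848/(2π·24.4) = 0.001205 m·K/W
  R'_fibreglass batt = ln(0.0809/0.0403)/(2πk) = 0.6969/(2π·0.0402) = 2.759 m·K/W
  R'_cork board = ln(0.0963/0.0809)/(2πk) = 0.1743/(2π·0.0462) = 0.6003 m·K/W
  R'_conv,out = 1/(2πr h) = 1/(2π·0.0963·12.8) = 0.1291 m·K/W
ΣR = 0.004939 + 0.001205 + 2.759 + 0.6003 + 0.1291 = 3.495 m·K/W
Q' = ΔT/ΣR = (-168 °C − 23.9 °C)/3.495 = -54.9 W/m
(Negative Q' ⇒ heat flows inward; heat gain = 54.9 W/m.)

Q' = 54.9 W/m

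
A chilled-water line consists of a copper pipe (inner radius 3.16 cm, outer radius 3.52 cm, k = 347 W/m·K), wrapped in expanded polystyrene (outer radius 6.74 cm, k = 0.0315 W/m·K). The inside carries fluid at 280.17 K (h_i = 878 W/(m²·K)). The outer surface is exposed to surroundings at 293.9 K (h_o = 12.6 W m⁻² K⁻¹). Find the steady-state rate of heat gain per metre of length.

Resistance network (inner→outer):
  R'_conv,in = 1/(2πr h) = 1/(2π·0.0316·878) = 0.005736 m·K/W
  R'_copper = ln(0.0352/0.0316)/(2πk) = 0.1079/(2π·347) = 4.948×10^-5 m·K/W
  R'_expanded polystyrene = ln(0.0674/0.0352)/(2πk) = 0.6496/(2π·0.0315) = 3.282 m·K/W
  R'_conv,out = 1/(2πr h) = 1/(2π·0.0674·12.6) = 0.1874 m·K/W
ΣR = 0.005736 + 4.948×10^-5 + 3.282 + 0.1874 = 3.475 m·K/W
Q' = ΔT/ΣR = (280.17 K − 293.9 K)/3.475 = -3.95 W/m
(Negative Q' ⇒ heat flows inward; heat gain = 3.95 W/m.)

Q' = 3.95 W/m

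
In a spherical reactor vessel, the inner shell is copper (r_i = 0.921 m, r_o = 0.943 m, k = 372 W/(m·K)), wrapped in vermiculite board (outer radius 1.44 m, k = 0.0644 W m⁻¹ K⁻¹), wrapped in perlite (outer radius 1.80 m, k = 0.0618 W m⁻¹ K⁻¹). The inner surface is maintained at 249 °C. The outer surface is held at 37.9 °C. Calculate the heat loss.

Q = 334 W

Resistance network (inner→outer):
  R_copper = (1/0.921 − 1/0.943)/(4πk) = 0.02533/(4π·372) = 5.419×10^-6 K/W
  R_vermiculite board = (1/0.943 − 1/1.44)/(4πk) = 0.3660/(4π·0.0644) = 0.4523 K/W
  R_perlite = (1/1.44 − 1/1.80)/(4πk) = 0.1389/(4π·0.0618) = 0.1788 K/W
ΣR = 5.419×10^-6 + 0.4523 + 0.1788 = 0.6311 K/W
Q = ΔT/ΣR = (249 °C − 37.9 °C)/0.6311 = 334 W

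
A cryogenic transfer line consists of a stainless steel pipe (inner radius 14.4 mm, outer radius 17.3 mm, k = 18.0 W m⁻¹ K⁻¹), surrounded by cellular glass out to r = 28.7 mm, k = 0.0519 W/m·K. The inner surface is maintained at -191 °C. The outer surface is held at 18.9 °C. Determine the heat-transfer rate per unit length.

Resistance network (inner→outer):
  R'_stainless steel = ln(0.0173/0.0144)/(2πk) = 0.1835/(2π·18.0) = 0.001622 m·K/W
  R'_cellular glass = ln(0.0287/0.0173)/(2πk) = 0.5062/(2π·0.0519) = 1.552 m·K/W
ΣR = 0.001622 + 1.552 = 1.554 m·K/W
Q' = ΔT/ΣR = (-191 °C − 18.9 °C)/1.554 = -135 W/m
(Negative Q' ⇒ heat flows inward; heat gain = 135 W/m.)

Q' = 135 W/m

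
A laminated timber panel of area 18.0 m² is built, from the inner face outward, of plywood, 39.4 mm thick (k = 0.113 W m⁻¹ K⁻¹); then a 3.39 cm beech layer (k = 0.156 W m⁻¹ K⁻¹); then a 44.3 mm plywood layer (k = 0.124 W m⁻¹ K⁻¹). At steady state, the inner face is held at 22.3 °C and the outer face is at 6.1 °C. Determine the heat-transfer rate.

Treat each layer as a resistance in series:
  R_plywood = L/(kA) = 0.0394/(0.113·18.0) = 0.01937 K/W
  R_beech = L/(kA) = 0.0339/(0.156·18.0) = 0.01207 K/W
  R_plywood = L/(kA) = 0.0443/(0.124·18.0) = 0.01985 K/W
ΣR = 0.01937 + 0.01207 + 0.01985 = 0.05129 K/W
Q = ΔT/ΣR = (22.3 °C − 6.1 °C)/0.05129 = 316 W

Q = 316 W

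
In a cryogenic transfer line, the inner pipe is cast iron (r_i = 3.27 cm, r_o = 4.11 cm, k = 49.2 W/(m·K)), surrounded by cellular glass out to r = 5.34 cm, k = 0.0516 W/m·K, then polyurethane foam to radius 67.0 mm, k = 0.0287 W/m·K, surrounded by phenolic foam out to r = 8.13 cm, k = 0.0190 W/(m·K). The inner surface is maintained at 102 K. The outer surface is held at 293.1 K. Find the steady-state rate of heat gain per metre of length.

Series thermal resistances, inner to outer:
  R'_cast iron = ln(0.0411/0.0327)/(2πk) = 0.2286/(2π·49.2) = 7.396×10^-4 m·K/W
  R'_cellular glass = ln(0.0534/0.0411)/(2πk) = 0.2618/(2π·0.0516) = 0.8075 m·K/W
  R'_polyurethane foam = ln(0.0670/0.0534)/(2πk) = 0.2269/(2π·0.0287) = 1.258 m·K/W
  R'_phenolic foam = ln(0.0813/0.0670)/(2πk) = 0.1935/(2π·0.0190) = 1.620 m·K/W
ΣR = 7.396×10^-4 + 0.8075 + 1.258 + 1.620 = 3.686 m·K/W
Q' = ΔT/ΣR = (102 K − 293.1 K)/3.686 = -51.8 W/m
(Negative Q' ⇒ heat flows inward; heat gain = 51.8 W/m.)

Q' = 51.8 W/m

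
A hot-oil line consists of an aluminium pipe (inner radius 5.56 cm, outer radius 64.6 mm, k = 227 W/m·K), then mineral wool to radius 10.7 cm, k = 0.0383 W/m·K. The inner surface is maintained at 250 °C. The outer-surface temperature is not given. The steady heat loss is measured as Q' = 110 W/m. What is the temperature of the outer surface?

T_out = 19.3 °C

Sum the resistances:
  R'_aluminium = ln(0.0646/0.0556)/(2πk) = 0.1500/(2π·227) = 1.052×10^-4 m·K/W
  R'_mineral wool = ln(0.107/0.0646)/(2πk) = 0.5046/(2π·0.0383) = 2.097 m·K/W
ΣR = 2.097 m·K/W
ΔT = Q'·ΣR = 110 × 2.097 = 230.7 K
Heat flows outward, so T_out = T_in − ΔT = 250 − 230.7 = 19.3 °C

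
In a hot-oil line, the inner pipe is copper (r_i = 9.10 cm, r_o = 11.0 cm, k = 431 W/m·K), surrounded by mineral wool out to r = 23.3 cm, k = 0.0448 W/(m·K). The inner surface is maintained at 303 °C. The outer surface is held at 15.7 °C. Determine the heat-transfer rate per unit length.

Series thermal resistances, inner to outer:
  R'_copper = ln(0.110/0.0910)/(2πk) = 0.1896/(2π·431) = 7.002×10^-5 m·K/W
  R'_mineral wool = ln(0.233/0.110)/(2πk) = 0.7506/(2π·0.0448) = 2.666 m·K/W
ΣR = 7.002×10^-5 + 2.666 = 2.666 m·K/W
Q' = ΔT/ΣR = (303 °C − 15.7 °C)/2.666 = 108 W/m

Q' = 108 W/m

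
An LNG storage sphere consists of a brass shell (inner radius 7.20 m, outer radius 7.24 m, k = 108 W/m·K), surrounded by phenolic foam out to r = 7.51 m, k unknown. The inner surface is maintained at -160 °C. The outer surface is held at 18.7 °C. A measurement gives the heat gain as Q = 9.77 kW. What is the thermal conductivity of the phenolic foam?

k = 0.0216 W/m·K

ΣR = ΔT/Q = |-160 − 18.7|/9770 = 0.01829 K/W
Known resistances:
  R_brass = (1/7.20 − 1/7.24)/(4πk) = 7.673×10^-4/(4π·108) = 5.654×10^-7 K/W
R_phenolic foam = ΣR − ΣR_known = 0.01829 − 5.654×10^-7 = 0.01829 K/W
(1/r₁−1/r₂)/(4πk) = 0.01829 ⇒ k = 0.004966/(4π·0.01829) = 0.0216 W/m·K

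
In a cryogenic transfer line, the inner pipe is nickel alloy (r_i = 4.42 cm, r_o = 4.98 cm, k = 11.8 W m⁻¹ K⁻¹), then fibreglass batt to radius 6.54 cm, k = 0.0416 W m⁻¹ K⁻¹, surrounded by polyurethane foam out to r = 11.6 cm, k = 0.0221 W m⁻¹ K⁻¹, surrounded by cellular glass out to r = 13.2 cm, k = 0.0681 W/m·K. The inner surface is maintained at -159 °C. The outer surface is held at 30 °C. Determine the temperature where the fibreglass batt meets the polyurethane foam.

Treat each layer as a resistance in series:
  R'_nickel alloy = ln(0.0498/0.0442)/(2πk) = 0.1193/(2π·11.8) = 0.001609 m·K/W
  R'_fibreglass batt = ln(0.0654/0.0498)/(2πk) = 0.2725/(2π·0.0416) = 1.043 m·K/W
  R'_polyurethane foam = ln(0.116/0.0654)/(2πk) = 0.5731/(2π·0.0221) = 4.127 m·K/W
  R'_cellular glass = ln(0.132/0.116)/(2πk) = 0.1292/(2π·0.0681) = 0.3020 m·K/W
ΣR = 0.001609 + 1.043 + 4.127 + 0.3020 = 5.474 m·K/W
Q' = ΔT/ΣR = (-159 °C − 30 °C)/5.474 = -34.53 W/m
From the inner boundary to the fibreglass batt/polyurethane foam interface, ΣR_partial = 1.045 m·K/W.
T_interface = T_in − Q'·ΣR_partial = -159 °C − (-34.53)(1.045) = -123 °C

T = -123 °C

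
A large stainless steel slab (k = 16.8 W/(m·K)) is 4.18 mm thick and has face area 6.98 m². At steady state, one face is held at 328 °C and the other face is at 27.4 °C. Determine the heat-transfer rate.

Q = kA·ΔT/L = 16.8 × 6.98 × |328 °C − 27.4 °C| / 0.00418 = 8.43×10^6 W

Q = 8.43×10^6 W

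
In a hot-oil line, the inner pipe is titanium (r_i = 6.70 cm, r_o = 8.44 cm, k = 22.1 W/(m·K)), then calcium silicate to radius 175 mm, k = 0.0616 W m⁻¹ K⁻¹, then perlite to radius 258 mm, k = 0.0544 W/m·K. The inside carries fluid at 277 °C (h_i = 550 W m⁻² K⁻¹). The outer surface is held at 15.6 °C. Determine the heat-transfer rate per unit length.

Series thermal resistances, inner to outer:
  R'_conv,in = 1/(2πr h) = 1/(2π·0.0670·550) = 0.004319 m·K/W
  R'_titanium = ln(0.0844/0.0670)/(2πk) = 0.2309/(2π·22.1) = 0.001663 m·K/W
  R'_calcium silicate = ln(0.175/0.0844)/(2πk) = 0.7292/(2π·0.0616) = 1.884 m·K/W
  R'_perlite = ln(0.258/0.175)/(2πk) = 0.3882/(2π·0.0544) = 1.136 m·K/W
ΣR = 0.004319 + 0.001663 + 1.884 + 1.136 = 3.026 m·K/W
Q' = ΔT/ΣR = (277 °C − 15.6 °C)/3.026 = 86.4 W/m

Q' = 86.4 W/m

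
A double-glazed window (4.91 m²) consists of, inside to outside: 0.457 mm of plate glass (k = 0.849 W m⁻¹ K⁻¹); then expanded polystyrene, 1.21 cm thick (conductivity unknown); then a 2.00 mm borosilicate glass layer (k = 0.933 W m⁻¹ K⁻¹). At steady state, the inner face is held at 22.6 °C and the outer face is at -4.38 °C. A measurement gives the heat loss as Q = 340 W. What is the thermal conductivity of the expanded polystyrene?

ΣR = ΔT/Q = |22.6 − -4.38|/340 = 0.07935 K/W
Known resistances:
  R_plate glass = L/(kA) = 4.57×10^-4/(0.849·4.91) = 1.096×10^-4 K/W
  R_borosilicate glass = L/(kA) = 0.00200/(0.933·4.91) = 4.366×10^-4 K/W
R_expanded polystyrene = ΣR − ΣR_known = 0.07935 − 5.462×10^-4 = 0.07880 K/W
L/(kA) = 0.07880 ⇒ k = 0.0121/(0.07880·4.91) = 0.0313 W/m·K

k = 0.0313 W/m·K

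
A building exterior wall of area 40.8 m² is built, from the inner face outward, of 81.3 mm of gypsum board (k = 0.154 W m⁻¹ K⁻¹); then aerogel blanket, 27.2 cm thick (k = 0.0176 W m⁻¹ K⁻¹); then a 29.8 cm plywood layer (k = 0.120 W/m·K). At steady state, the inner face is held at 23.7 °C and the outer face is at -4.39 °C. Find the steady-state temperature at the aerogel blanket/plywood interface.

T = -0.61 °C

Series thermal resistances, inner to outer:
  R_gypsum board = L/(kA) = 0.0813/(0.154·40.8) = 0.01294 K/W
  R_aerogel blanket = L/(kA) = 0.272/(0.0176·40.8) = 0.3788 K/W
  R_plywood = L/(kA) = 0.298/(0.120·40.8) = 0.06087 K/W
ΣR = 0.01294 + 0.3788 + 0.06087 = 0.4526 K/W
Q = ΔT/ΣR = (23.7 °C − -4.39 °C)/0.4526 = 62.06 W
From the inner boundary to the aerogel blanket/plywood interface, ΣR_partial = 0.3917 K/W.
T_interface = T_in − Q·ΣR_partial = 23.7 °C − (62.06)(0.3917) = -0.61 °C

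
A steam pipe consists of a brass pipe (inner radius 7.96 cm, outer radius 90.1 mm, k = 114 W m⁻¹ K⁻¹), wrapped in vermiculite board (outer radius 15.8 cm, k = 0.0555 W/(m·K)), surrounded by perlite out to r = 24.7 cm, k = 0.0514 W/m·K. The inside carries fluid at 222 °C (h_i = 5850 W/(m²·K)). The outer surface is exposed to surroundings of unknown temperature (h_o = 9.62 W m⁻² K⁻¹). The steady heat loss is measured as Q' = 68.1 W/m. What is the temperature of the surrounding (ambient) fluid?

T_out = 13.5 °C

Series resistances:
  R'_conv,in = 1/(2πr h) = 1/(2π·0.0796·5850) = 3.418×10^-4 m·K/W
  R'_brass = ln(0.0901/0.0796)/(2πk) = 0.1239/(2π·114) = 1.730×10^-4 m·K/W
  R'_vermiculite board = ln(0.158/0.0901)/(2πk) = 0.5617/(2π·0.0555) = 1.611 m·K/W
  R'_perlite = ln(0.247/0.158)/(2πk) = 0.4468/(2π·0.0514) = 1.383 m·K/W
  R'_conv,out = 1/(2πr h) = 1/(2π·0.247·9.62) = 0.06698 m·K/W
ΣR = 3.062 m·K/W
ΔT = Q'·ΣR = 68.1 × 3.062 = 208.5 K
Heat flows outward, so T_out = T_in − ΔT = 222 − 208.5 = 13.5 °C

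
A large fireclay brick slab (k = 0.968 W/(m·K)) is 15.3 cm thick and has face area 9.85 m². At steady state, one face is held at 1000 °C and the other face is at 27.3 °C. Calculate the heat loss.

Q = 60600 W

Q = kA·ΔT/L = 0.968 × 9.85 × |1000 °C − 27.3 °C| / 0.153 = 60600 W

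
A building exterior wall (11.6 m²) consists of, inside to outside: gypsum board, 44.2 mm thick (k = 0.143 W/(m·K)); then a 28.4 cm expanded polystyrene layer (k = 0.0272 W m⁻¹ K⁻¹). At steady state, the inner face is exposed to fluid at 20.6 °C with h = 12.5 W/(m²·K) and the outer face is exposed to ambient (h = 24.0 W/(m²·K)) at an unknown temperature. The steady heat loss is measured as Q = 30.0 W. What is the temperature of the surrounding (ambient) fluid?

Sum the resistances:
  R_conv,in = 1/(hA) = 1/(12.5·11.6) = 0.006897 K/W
  R_gypsum board = L/(kA) = 0.0442/(0.143·11.6) = 0.02665 K/W
  R_expanded polystyrene = L/(kA) = 0.284/(0.0272·11.6) = 0.9001 K/W
  R_conv,out = 1/(hA) = 1/(24.0·11.6) = 0.003592 K/W
ΣR = 0.9372 K/W
ΔT = Q·ΣR = 30.0 × 0.9372 = 28.12 K
Heat flows outward, so T_out = T_in − ΔT = 20.6 − 28.12 = -7.52 °C

T_out = -7.52 °C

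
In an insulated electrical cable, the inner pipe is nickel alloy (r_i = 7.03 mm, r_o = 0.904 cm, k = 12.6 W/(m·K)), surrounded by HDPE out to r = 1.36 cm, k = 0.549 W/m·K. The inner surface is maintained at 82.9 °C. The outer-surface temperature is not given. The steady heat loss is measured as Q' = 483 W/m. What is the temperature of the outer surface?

Series resistances:
  R'_nickel alloy = ln(0.00904/0.00703)/(2πk) = 0.2515/(2π·12.6) = 0.003176 m·K/W
  R'_HDPE = ln(0.0136/0.00904)/(2πk) = 0.4084/(2π·0.549) = 0.1184 m·K/W
ΣR = 0.1216 m·K/W
ΔT = Q'·ΣR = 483 × 0.1216 = 58.73 K
Heat flows outward, so T_out = T_in − ΔT = 82.9 − 58.73 = 24.2 °C

T_out = 24.2 °C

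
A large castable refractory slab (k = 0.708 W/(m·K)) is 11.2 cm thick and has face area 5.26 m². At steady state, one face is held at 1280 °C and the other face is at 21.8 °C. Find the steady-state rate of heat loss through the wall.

Q = 41800 W

Q = kA·ΔT/L = 0.708 × 5.26 × |1280 °C − 21.8 °C| / 0.112 = 41800 W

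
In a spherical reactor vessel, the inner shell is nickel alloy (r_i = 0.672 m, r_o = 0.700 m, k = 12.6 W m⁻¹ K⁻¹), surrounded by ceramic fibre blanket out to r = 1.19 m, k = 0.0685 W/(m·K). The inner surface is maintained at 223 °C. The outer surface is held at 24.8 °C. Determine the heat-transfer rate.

Q = 290 W

Resistance network (inner→outer):
  R_nickel alloy = (1/0.672 − 1/0.700)/(4πk) = 0.05952/(4π·12.6) = 3.759×10^-4 K/W
  R_ceramic fibre blanket = (1/0.700 − 1/1.19)/(4πk) = 0.5882/(4π·0.0685) = 0.6834 K/W
ΣR = 3.759×10^-4 + 0.6834 = 0.6838 K/W
Q = ΔT/ΣR = (223 °C − 24.8 °C)/0.6838 = 290 W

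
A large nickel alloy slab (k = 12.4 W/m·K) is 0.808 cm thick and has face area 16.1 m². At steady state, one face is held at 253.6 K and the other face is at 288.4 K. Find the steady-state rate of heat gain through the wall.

Q = 860 kW

Q = kA·ΔT/L = 12.4 × 16.1 × |253.6 K − 288.4 K| / 0.00808 = 8.60×10^5 W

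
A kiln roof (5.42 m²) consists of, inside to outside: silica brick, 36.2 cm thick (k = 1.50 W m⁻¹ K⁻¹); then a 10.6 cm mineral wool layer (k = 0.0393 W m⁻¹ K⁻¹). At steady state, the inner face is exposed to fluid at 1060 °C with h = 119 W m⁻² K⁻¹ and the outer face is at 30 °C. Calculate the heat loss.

Treat each layer as a resistance in series:
  R_conv,in = 1/(hA) = 1/(119·5.42) = 0.001550 K/W
  R_silica brick = L/(kA) = 0.362/(1.50·5.42) = 0.04453 K/W
  R_mineral wool = L/(kA) = 0.106/(0.0393·5.42) = 0.4976 K/W
ΣR = 0.001550 + 0.04453 + 0.4976 = 0.5437 K/W
Q = ΔT/ΣR = (1060 °C − 30 °C)/0.5437 = 1890 W

Q = 1890 W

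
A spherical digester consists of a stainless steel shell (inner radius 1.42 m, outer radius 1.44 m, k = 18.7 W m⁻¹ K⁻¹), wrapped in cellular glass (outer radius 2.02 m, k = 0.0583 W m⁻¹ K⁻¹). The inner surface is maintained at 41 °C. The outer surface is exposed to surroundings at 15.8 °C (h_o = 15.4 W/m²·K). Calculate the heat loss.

Treat each layer as a resistance in series:
  R_stainless steel = (1/1.42 − 1/1.44)/(4πk) = 0.009781/(4π·18.7) = 4.162×10^-5 K/W
  R_cellular glass = (1/1.44 − 1/2.02)/(4πk) = 0.1994/(4π·0.0583) = 0.2722 K/W
  R_conv,out = 1/(4πr²h) = 1/(4π·2.02²·15.4) = 0.001266 K/W
ΣR = 4.162×10^-5 + 0.2722 + 0.001266 = 0.2735 K/W
Q = ΔT/ΣR = (41 °C − 15.8 °C)/0.2735 = 92.1 W

Q = 92.1 W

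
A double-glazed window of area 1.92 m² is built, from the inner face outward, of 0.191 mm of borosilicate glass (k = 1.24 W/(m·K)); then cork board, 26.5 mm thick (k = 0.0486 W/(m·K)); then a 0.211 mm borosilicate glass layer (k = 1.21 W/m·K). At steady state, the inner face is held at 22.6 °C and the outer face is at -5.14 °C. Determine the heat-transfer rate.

Series thermal resistances, inner to outer:
  R_borosilicate glass = L/(kA) = 1.91×10^-4/(1.24·1.92) = 8.023×10^-5 K/W
  R_cork board = L/(kA) = 0.0265/(0.0486·1.92) = 0.2840 K/W
  R_borosilicate glass = L/(kA) = 2.11×10^-4/(1.21·1.92) = 9.082×10^-5 K/W
ΣR = 8.023×10^-5 + 0.2840 + 9.082×10^-5 = 0.2842 K/W
Q = ΔT/ΣR = (22.6 °C − -5.14 °C)/0.2842 = 97.6 W

Q = 97.6 W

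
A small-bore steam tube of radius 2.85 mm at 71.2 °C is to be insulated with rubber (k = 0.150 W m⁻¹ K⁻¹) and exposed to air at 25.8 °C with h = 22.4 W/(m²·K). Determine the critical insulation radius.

r_cr = 0.670 cm

For a cylinder, r_cr = k_ins/h = 0.150/22.4 = 0.00670 m = 0.670 cm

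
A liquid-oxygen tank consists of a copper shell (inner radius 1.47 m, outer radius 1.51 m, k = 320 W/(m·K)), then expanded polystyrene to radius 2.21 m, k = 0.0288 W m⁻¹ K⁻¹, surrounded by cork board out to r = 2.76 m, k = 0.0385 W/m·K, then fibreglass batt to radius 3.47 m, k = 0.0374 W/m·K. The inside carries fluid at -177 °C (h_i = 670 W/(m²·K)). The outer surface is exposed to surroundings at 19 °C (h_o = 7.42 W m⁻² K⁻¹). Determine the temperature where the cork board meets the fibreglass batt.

Resistance network (inner→outer):
  R_conv,in = 1/(4πr²h) = 1/(4π·1.47²·670) = 5.496×10^-5 K/W
  R_copper = (1/1.47 − 1/1.51)/(4πk) = 0.01802/(4π·320) = 4.481×10^-6 K/W
  R_expanded polystyrene = (1/1.51 − 1/2.21)/(4πk) = 0.2098/(4π·0.0288) = 0.5796 K/W
  R_cork board = (1/2.21 − 1/2.76)/(4πk) = 0.09017/(4π·0.0385) = 0.1864 K/W
  R_fibreglass batt = (1/2.76 − 1/3.47)/(4πk) = 0.07413/(4π·0.0374) = 0.1577 K/W
  R_conv,out = 1/(4πr²h) = 1/(4π·3.47²·7.42) = 8.907×10^-4 K/W
ΣR = 5.496×10^-5 + 4.481×10^-6 + 0.5796 + 0.1864 + 0.1577 + 8.907×10^-4 = 0.9247 K/W
Q = ΔT/ΣR = (-177 °C − 19 °C)/0.9247 = -212.0 W
From the inner boundary to the cork board/fibreglass batt interface, ΣR_partial = 0.7661 K/W.
T_interface = T_in − Q·ΣR_partial = -177 °C − (-212.0)(0.7661) = -14.6 °C

T = -14.6 °C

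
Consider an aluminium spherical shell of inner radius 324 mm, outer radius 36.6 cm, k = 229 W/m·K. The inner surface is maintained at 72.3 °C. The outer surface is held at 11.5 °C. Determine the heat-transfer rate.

Q = 4.94×10^5 W

Q = 4πk·ΔT/(1/r₁ − 1/r₂) = 4π × 229 × 60.8 / (1/0.324 − 1/0.366) = 4.94×10^5 W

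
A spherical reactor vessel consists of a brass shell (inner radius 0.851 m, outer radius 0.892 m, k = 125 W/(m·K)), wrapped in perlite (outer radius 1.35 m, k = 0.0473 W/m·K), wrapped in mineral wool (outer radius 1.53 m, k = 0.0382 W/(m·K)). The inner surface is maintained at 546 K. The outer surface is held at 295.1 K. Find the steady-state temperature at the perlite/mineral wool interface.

T = 350.5 K

Treat each layer as a resistance in series:
  R_brass = (1/0.851 − 1/0.892)/(4πk) = 0.05401/(4π·125) = 3.439×10^-5 K/W
  R_perlite = (1/0.892 − 1/1.35)/(4πk) = 0.3803/(4π·0.0473) = 0.6399 K/W
  R_mineral wool = (1/1.35 − 1/1.53)/(4πk) = 0.08715/(4π·0.0382) = 0.1815 K/W
ΣR = 3.439×10^-5 + 0.6399 + 0.1815 = 0.8214 K/W
Q = ΔT/ΣR = (546 K − 295.1 K)/0.8214 = 305.5 W
From the inner boundary to the perlite/mineral wool interface, ΣR_partial = 0.6399 K/W.
T_interface = T_in − Q·ΣR_partial = 546 K − (305.5)(0.6399) = 350.5 K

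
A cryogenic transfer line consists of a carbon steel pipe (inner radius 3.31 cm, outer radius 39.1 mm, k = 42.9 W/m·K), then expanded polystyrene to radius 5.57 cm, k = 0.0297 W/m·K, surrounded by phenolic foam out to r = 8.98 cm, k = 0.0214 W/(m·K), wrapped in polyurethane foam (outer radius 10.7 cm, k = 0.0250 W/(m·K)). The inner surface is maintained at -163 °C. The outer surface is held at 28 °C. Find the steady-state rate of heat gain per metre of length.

Treat each layer as a resistance in series:
  R'_carbon steel = ln(0.0391/0.0331)/(2πk) = 0.1666/(2π·42.9) = 6.180×10^-4 m·K/W
  R'_expanded polystyrene = ln(0.0557/0.0391)/(2πk) = 0.3539/(2π·0.0297) = 1.896 m·K/W
  R'_phenolic foam = ln(0.0898/0.0557)/(2πk) = 0.4776/(2π·0.0214) = 3.552 m·K/W
  R'_polyurethane foam = ln(0.107/0.0898)/(2πk) = 0.1752/(2π·0.0250) = 1.116 m·K/W
ΣR = 6.180×10^-4 + 1.896 + 3.552 + 1.116 = 6.565 m·K/W
Q' = ΔT/ΣR = (-163 °C − 28 °C)/6.565 = -29.1 W/m
(Negative Q' ⇒ heat flows inward; heat gain = 29.1 W/m.)

Q' = 29.1 W/m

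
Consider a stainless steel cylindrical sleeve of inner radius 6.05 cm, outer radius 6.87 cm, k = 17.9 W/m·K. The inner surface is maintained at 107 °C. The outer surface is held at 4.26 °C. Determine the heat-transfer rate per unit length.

Q' = 2πk·ΔT/ln(r₂/r₁) = 2π × 17.9 × 102.74 / ln(0.0687/0.0605) = 90900 W/m

Q' = 90900 W/m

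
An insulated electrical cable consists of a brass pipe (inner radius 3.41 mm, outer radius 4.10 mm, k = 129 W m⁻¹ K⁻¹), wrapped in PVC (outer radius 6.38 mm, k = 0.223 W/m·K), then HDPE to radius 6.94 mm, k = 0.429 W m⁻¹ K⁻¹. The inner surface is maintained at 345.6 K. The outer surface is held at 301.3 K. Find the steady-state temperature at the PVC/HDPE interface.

T = 305.3 K

Resistance network (inner→outer):
  R'_brass = ln(0.00410/0.00341)/(2πk) = 0.1843/(2π·129) = 2.274×10^-4 m·K/W
  R'_PVC = ln(0.00638/0.00410)/(2πk) = 0.4422/(2π·0.223) = 0.3156 m·K/W
  R'_HDPE = ln(0.00694/0.00638)/(2πk) = 0.08413/(2π·0.429) = 0.03121 m·K/W
ΣR = 2.274×10^-4 + 0.3156 + 0.03121 = 0.3470 m·K/W
Q' = ΔT/ΣR = (345.6 K − 301.3 K)/0.3470 = 127.7 W/m
From the inner boundary to the PVC/HDPE interface, ΣR_partial = 0.3158 m·K/W.
T_interface = T_in − Q'·ΣR_partial = 345.6 K − (127.7)(0.3158) = 305.3 K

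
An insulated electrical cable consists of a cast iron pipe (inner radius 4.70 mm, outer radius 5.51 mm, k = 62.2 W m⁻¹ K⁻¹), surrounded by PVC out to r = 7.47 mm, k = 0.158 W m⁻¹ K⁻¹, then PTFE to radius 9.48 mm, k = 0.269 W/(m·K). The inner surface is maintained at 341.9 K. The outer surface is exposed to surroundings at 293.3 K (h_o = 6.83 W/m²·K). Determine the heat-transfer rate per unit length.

Q' = 16.7 W/m

Resistance network (inner→outer):
  R'_cast iron = ln(0.00551/0.00470)/(2πk) = 0.1590/(2π·62.2) = 4.068×10^-4 m·K/W
  R'_PVC = ln(0.00747/0.00551)/(2πk) = 0.3043/(2π·0.158) = 0.3066 m·K/W
  R'_PTFE = ln(0.00948/0.00747)/(2πk) = 0.2383/(2π·0.269) = 0.1410 m·K/W
  R'_conv,out = 1/(2πr h) = 1/(2π·0.00948·6.83) = 2.458 m·K/W
ΣR = 4.068×10^-4 + 0.3066 + 0.1410 + 2.458 = 2.906 m·K/W
Q' = ΔT/ΣR = (341.9 K − 293.3 K)/2.906 = 16.7 W/m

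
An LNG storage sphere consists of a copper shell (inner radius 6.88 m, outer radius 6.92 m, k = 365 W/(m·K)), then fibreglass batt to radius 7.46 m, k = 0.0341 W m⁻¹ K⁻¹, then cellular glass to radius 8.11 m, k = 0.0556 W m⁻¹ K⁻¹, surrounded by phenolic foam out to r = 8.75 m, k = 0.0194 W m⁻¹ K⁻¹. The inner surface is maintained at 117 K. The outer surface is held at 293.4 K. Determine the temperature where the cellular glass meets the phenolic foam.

T = 208.4 K

Treat each layer as a resistance in series:
  R_copper = (1/6.88 − 1/6.92)/(4πk) = 8.402×10^-4/(4π·365) = 1.832×10^-7 K/W
  R_fibreglass batt = (1/6.92 − 1/7.46)/(4πk) = 0.01046/(4π·0.0341) = 0.02441 K/W
  R_cellular glass = (1/7.46 − 1/8.11)/(4πk) = 0.01074/(4π·0.0556) = 0.01538 K/W
  R_phenolic foam = (1/8.11 − 1/8.75)/(4πk) = 0.009019/(4π·0.0194) = 0.03699 K/W
ΣR = 1.832×10^-7 + 0.02441 + 0.01538 + 0.03699 = 0.07678 K/W
Q = ΔT/ΣR = (117 K − 293.4 K)/0.07678 = -2297 W
From the inner boundary to the cellular glass/phenolic foam interface, ΣR_partial = 0.03979 K/W.
T_interface = T_in − Q·ΣR_partial = 117 K − (-2297)(0.03979) = 208.4 K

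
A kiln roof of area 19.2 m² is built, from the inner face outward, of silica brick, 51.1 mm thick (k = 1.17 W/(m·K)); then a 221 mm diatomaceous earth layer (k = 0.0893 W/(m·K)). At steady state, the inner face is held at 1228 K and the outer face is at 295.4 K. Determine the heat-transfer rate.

Q = 7110 W

Resistance network (inner→outer):
  R_silica brick = L/(kA) = 0.0511/(1.17·19.2) = 0.002275 K/W
  R_diatomaceous earth = L/(kA) = 0.221/(0.0893·19.2) = 0.1289 K/W
ΣR = 0.002275 + 0.1289 = 0.1312 K/W
Q = ΔT/ΣR = (1228 K − 295.4 K)/0.1312 = 7110 W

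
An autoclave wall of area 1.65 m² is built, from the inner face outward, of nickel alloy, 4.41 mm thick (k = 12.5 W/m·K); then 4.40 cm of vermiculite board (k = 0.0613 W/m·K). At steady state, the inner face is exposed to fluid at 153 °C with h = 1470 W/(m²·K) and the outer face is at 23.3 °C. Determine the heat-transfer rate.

Resistance network (inner→outer):
  R_conv,in = 1/(hA) = 1/(1470·1.65) = 4.123×10^-4 K/W
  R_nickel alloy = L/(kA) = 0.00441/(12.5·1.65) = 2.138×10^-4 K/W
  R_vermiculite board = L/(kA) = 0.0440/(0.0613·1.65) = 0.4350 K/W
ΣR = 4.123×10^-4 + 2.138×10^-4 + 0.4350 = 0.4356 K/W
Q = ΔT/ΣR = (153 °C − 23.3 °C)/0.4356 = 298 W

Q = 298 W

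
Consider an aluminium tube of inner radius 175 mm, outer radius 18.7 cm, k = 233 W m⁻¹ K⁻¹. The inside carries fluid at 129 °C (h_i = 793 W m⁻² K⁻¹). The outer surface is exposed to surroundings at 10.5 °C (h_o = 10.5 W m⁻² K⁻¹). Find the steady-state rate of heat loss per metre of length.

Q' = 1440 W/m

Treat each layer as a resistance in series:
  R'_conv,in = 1/(2πr h) = 1/(2π·0.175·793) = 0.001147 m·K/W
  R'_aluminium = ln(0.187/0.175)/(2πk) = 0.06632/(2π·233) = 4.530×10^-5 m·K/W
  R'_conv,out = 1/(2πr h) = 1/(2π·0.187·10.5) = 0.08106 m·K/W
ΣR = 0.001147 + 4.530×10^-5 + 0.08106 = 0.08225 m·K/W
Q' = ΔT/ΣR = (129 °C − 10.5 °C)/0.08225 = 1440 W/m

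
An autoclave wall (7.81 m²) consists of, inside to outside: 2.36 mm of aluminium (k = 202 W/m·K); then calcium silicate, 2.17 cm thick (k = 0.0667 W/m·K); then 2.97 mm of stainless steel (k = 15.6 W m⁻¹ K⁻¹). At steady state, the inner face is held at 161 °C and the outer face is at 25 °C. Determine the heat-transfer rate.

Resistance network (inner→outer):
  R_aluminium = L/(kA) = 0.00236/(202·7.81) = 1.496×10^-6 K/W
  R_calcium silicate = L/(kA) = 0.0217/(0.0667·7.81) = 0.04166 K/W
  R_stainless steel = L/(kA) = 0.00297/(15.6·7.81) = 2.438×10^-5 K/W
ΣR = 1.496×10^-6 + 0.04166 + 2.438×10^-5 = 0.04169 K/W
Q = ΔT/ΣR = (161 °C − 25 °C)/0.04169 = 3260 W

Q = 3.26 kW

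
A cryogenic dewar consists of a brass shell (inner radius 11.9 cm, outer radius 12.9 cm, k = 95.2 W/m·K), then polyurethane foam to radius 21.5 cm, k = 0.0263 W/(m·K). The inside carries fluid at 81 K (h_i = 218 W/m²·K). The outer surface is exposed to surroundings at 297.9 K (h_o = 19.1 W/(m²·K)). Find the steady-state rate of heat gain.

Q = 22.8 W

Treat each layer as a resistance in series:
  R_conv,in = 1/(4πr²h) = 1/(4π·0.119²·218) = 0.02578 K/W
  R_brass = (1/0.119 − 1/0.129)/(4πk) = 0.6514/(4π·95.2) = 5.445×10^-4 K/W
  R_polyurethane foam = (1/0.129 − 1/0.215)/(4πk) = 3.101/(4π·0.0263) = 9.382 K/W
  R_conv,out = 1/(4πr²h) = 1/(4π·0.215²·19.1) = 0.09013 K/W
ΣR = 0.02578 + 5.445×10^-4 + 9.382 + 0.09013 = 9.498 K/W
Q = ΔT/ΣR = (81 K − 297.9 K)/9.498 = -22.8 W
(Negative Q ⇒ heat flows inward; heat gain = 22.8 W.)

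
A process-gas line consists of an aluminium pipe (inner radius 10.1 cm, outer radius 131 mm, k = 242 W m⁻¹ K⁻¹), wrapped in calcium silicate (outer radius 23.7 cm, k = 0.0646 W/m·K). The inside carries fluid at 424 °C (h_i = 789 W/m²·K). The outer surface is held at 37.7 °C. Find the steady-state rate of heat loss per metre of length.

Q' = 264 W/m

Series thermal resistances, inner to outer:
  R'_conv,in = 1/(2πr h) = 1/(2π·0.101·789) = 0.001997 m·K/W
  R'_aluminium = ln(0.131/0.101)/(2πk) = 0.2601/(2π·242) = 1.710×10^-4 m·K/W
  R'_calcium silicate = ln(0.237/0.131)/(2πk) = 0.5929/(2π·0.0646) = 1.461 m·K/W
ΣR = 0.001997 + 1.710×10^-4 + 1.461 = 1.463 m·K/W
Q' = ΔT/ΣR = (424 °C − 37.7 °C)/1.463 = 264 W/m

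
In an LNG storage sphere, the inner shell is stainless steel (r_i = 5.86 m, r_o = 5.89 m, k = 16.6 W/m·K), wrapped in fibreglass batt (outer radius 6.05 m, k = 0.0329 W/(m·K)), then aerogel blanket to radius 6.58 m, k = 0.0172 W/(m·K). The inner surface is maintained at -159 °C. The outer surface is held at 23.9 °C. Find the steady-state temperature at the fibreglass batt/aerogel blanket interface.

T = -132 °C

Treat each layer as a resistance in series:
  R_stainless steel = (1/5.86 − 1/5.89)/(4πk) = 8.692×10^-4/(4π·16.6) = 4.167×10^-6 K/W
  R_fibreglass batt = (1/5.89 − 1/6.05)/(4πk) = 0.004490/(4π·0.0329) = 0.01086 K/W
  R_aerogel blanket = (1/6.05 − 1/6.58)/(4πk) = 0.01331/(4π·0.0172) = 0.06160 K/W
ΣR = 4.167×10^-6 + 0.01086 + 0.06160 = 0.07246 K/W
Q = ΔT/ΣR = (-159 °C − 23.9 °C)/0.07246 = -2524 W
From the inner boundary to the fibreglass batt/aerogel blanket interface, ΣR_partial = 0.01086 K/W.
T_interface = T_in − Q·ΣR_partial = -159 °C − (-2524)(0.01086) = -132 °C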